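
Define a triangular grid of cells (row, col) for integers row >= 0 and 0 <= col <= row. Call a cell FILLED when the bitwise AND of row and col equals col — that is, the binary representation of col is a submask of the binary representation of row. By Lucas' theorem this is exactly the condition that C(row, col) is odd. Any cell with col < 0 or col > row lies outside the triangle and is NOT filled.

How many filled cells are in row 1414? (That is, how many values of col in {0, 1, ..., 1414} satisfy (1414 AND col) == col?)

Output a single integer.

1414 in binary = 10110000110
popcount(1414) = number of 1-bits in 10110000110 = 5
A col c satisfies (1414 AND c) == c iff every set bit of c is also set in 1414; each of the 5 set bits of 1414 can independently be on or off in c.
count = 2^5 = 32

Answer: 32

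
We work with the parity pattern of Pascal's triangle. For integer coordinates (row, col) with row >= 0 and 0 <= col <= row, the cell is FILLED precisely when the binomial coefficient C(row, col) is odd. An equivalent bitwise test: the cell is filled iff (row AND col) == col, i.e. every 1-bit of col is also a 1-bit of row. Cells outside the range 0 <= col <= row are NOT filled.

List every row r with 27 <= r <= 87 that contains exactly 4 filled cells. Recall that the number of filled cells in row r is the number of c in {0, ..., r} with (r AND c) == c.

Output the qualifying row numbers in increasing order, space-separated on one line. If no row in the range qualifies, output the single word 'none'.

Answer: 33 34 36 40 48 65 66 68 72 80

Derivation:
Row r has 2^popcount(r) filled cells, so we need popcount(r) = log2(4) = 2.
Scan r = 27..87 and keep those with exactly 2 one-bits:
r=27=11011 popcount=4 -> skip
r=28=11100 popcount=3 -> skip
r=29=11101 popcount=4 -> skip
r=30=11110 popcount=4 -> skip
r=31=11111 popcount=5 -> skip
r=32=100000 popcount=1 -> skip
r=33=100001 popcount=2 -> KEEP
r=34=100010 popcount=2 -> KEEP
r=35=100011 popcount=3 -> skip
r=36=100100 popcount=2 -> KEEP
r=37=100101 popcount=3 -> skip
r=38=100110 popcount=3 -> skip
r=39=100111 popcount=4 -> skip
r=40=101000 popcount=2 -> KEEP
r=41=101001 popcount=3 -> skip
r=42=101010 popcount=3 -> skip
r=43=101011 popcount=4 -> skip
r=44=101100 popcount=3 -> skip
r=45=101101 popcount=4 -> skip
r=46=101110 popcount=4 -> skip
r=47=101111 popcount=5 -> skip
r=48=110000 popcount=2 -> KEEP
r=49=110001 popcount=3 -> skip
r=50=110010 popcount=3 -> skip
r=51=110011 popcount=4 -> skip
r=52=110100 popcount=3 -> skip
r=53=110101 popcount=4 -> skip
r=54=110110 popcount=4 -> skip
r=55=110111 popcount=5 -> skip
r=56=111000 popcount=3 -> skip
r=57=111001 popcount=4 -> skip
r=58=111010 popcount=4 -> skip
r=59=111011 popcount=5 -> skip
r=60=111100 popcount=4 -> skip
r=61=111101 popcount=5 -> skip
r=62=111110 popcount=5 -> skip
r=63=111111 popcount=6 -> skip
r=64=1000000 popcount=1 -> skip
r=65=1000001 popcount=2 -> KEEP
r=66=1000010 popcount=2 -> KEEP
r=67=1000011 popcount=3 -> skip
r=68=1000100 popcount=2 -> KEEP
r=69=1000101 popcount=3 -> skip
r=70=1000110 popcount=3 -> skip
r=71=1000111 popcount=4 -> skip
r=72=1001000 popcount=2 -> KEEP
r=73=1001001 popcount=3 -> skip
r=74=1001010 popcount=3 -> skip
r=75=1001011 popcount=4 -> skip
r=76=1001100 popcount=3 -> skip
r=77=1001101 popcount=4 -> skip
r=78=1001110 popcount=4 -> skip
r=79=1001111 popcount=5 -> skip
r=80=1010000 popcount=2 -> KEEP
r=81=1010001 popcount=3 -> skip
r=82=1010010 popcount=3 -> skip
r=83=1010011 popcount=4 -> skip
r=84=1010100 popcount=3 -> skip
r=85=1010101 popcount=4 -> skip
r=86=1010110 popcount=4 -> skip
r=87=1010111 popcount=5 -> skip
Kept rows: 33 34 36 40 48 65 66 68 72 80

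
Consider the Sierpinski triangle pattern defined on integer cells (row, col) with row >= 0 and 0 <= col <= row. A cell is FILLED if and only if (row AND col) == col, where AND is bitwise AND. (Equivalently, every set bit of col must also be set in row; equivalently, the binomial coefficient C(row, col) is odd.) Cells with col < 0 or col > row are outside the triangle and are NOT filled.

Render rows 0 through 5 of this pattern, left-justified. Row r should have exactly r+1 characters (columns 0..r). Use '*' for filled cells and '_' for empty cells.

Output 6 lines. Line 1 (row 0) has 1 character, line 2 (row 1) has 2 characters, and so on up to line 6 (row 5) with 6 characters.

r0=0: *
r1=1: **
r2=10: *_*
r3=11: ****
r4=100: *___*
r5=101: **__**

Answer: *
**
*_*
****
*___*
**__**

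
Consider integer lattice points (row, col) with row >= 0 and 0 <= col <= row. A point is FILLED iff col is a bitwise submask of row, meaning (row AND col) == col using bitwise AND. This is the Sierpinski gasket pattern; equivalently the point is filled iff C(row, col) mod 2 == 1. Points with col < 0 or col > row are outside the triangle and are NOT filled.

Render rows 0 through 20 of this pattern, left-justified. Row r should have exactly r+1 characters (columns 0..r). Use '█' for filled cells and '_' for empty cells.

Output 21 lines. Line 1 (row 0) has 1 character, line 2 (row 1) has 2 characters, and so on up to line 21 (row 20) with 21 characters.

Answer: █
██
█_█
████
█___█
██__██
█_█_█_█
████████
█_______█
██______██
█_█_____█_█
████____████
█___█___█___█
██__██__██__██
█_█_█_█_█_█_█_█
████████████████
█_______________█
██______________██
█_█_____________█_█
████____________████
█___█___________█___█

Derivation:
r0=0: █
r1=1: ██
r2=10: █_█
r3=11: ████
r4=100: █___█
r5=101: ██__██
r6=110: █_█_█_█
r7=111: ████████
r8=1000: █_______█
r9=1001: ██______██
r10=1010: █_█_____█_█
r11=1011: ████____████
r12=1100: █___█___█___█
r13=1101: ██__██__██__██
r14=1110: █_█_█_█_█_█_█_█
r15=1111: ████████████████
r16=10000: █_______________█
r17=10001: ██______________██
r18=10010: █_█_____________█_█
r19=10011: ████____________████
r20=10100: █___█___________█___█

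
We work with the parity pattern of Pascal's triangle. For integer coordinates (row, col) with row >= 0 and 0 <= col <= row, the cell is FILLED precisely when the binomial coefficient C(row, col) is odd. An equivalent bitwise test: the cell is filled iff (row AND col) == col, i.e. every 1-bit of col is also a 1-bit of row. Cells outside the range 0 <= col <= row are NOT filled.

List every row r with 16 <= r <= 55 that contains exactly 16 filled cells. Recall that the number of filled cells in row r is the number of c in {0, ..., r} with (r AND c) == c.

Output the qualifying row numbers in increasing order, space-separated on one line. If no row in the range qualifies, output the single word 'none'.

Answer: 23 27 29 30 39 43 45 46 51 53 54

Derivation:
Row r has 2^popcount(r) filled cells, so we need popcount(r) = log2(16) = 4.
Scan r = 16..55 and keep those with exactly 4 one-bits:
r=16=10000 popcount=1 -> skip
r=17=10001 popcount=2 -> skip
r=18=10010 popcount=2 -> skip
r=19=10011 popcount=3 -> skip
r=20=10100 popcount=2 -> skip
r=21=10101 popcount=3 -> skip
r=22=10110 popcount=3 -> skip
r=23=10111 popcount=4 -> KEEP
r=24=11000 popcount=2 -> skip
r=25=11001 popcount=3 -> skip
r=26=11010 popcount=3 -> skip
r=27=11011 popcount=4 -> KEEP
r=28=11100 popcount=3 -> skip
r=29=11101 popcount=4 -> KEEP
r=30=11110 popcount=4 -> KEEP
r=31=11111 popcount=5 -> skip
r=32=100000 popcount=1 -> skip
r=33=100001 popcount=2 -> skip
r=34=100010 popcount=2 -> skip
r=35=100011 popcount=3 -> skip
r=36=100100 popcount=2 -> skip
r=37=100101 popcount=3 -> skip
r=38=100110 popcount=3 -> skip
r=39=100111 popcount=4 -> KEEP
r=40=101000 popcount=2 -> skip
r=41=101001 popcount=3 -> skip
r=42=101010 popcount=3 -> skip
r=43=101011 popcount=4 -> KEEP
r=44=101100 popcount=3 -> skip
r=45=101101 popcount=4 -> KEEP
r=46=101110 popcount=4 -> KEEP
r=47=101111 popcount=5 -> skip
r=48=110000 popcount=2 -> skip
r=49=110001 popcount=3 -> skip
r=50=110010 popcount=3 -> skip
r=51=110011 popcount=4 -> KEEP
r=52=110100 popcount=3 -> skip
r=53=110101 popcount=4 -> KEEP
r=54=110110 popcount=4 -> KEEP
r=55=110111 popcount=5 -> skip
Kept rows: 23 27 29 30 39 43 45 46 51 53 54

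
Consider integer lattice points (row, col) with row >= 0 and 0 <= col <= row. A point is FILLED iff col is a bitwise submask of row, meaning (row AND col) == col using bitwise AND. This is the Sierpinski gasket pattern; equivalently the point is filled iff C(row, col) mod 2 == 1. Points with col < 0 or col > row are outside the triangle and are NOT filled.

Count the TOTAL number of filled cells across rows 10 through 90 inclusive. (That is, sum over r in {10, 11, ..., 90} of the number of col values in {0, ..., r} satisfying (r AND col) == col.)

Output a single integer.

r10=1010 pc2: +4 =4
r11=1011 pc3: +8 =12
r12=1100 pc2: +4 =16
r13=1101 pc3: +8 =24
r14=1110 pc3: +8 =32
r15=1111 pc4: +16 =48
r16=10000 pc1: +2 =50
r17=10001 pc2: +4 =54
r18=10010 pc2: +4 =58
r19=10011 pc3: +8 =66
r20=10100 pc2: +4 =70
r21=10101 pc3: +8 =78
r22=10110 pc3: +8 =86
r23=10111 pc4: +16 =102
r24=11000 pc2: +4 =106
r25=11001 pc3: +8 =114
r26=11010 pc3: +8 =122
r27=11011 pc4: +16 =138
r28=11100 pc3: +8 =146
r29=11101 pc4: +16 =162
r30=11110 pc4: +16 =178
r31=11111 pc5: +32 =210
r32=100000 pc1: +2 =212
r33=100001 pc2: +4 =216
r34=100010 pc2: +4 =220
r35=100011 pc3: +8 =228
r36=100100 pc2: +4 =232
r37=100101 pc3: +8 =240
r38=100110 pc3: +8 =248
r39=100111 pc4: +16 =264
r40=101000 pc2: +4 =268
r41=101001 pc3: +8 =276
r42=101010 pc3: +8 =284
r43=101011 pc4: +16 =300
r44=101100 pc3: +8 =308
r45=101101 pc4: +16 =324
r46=101110 pc4: +16 =340
r47=101111 pc5: +32 =372
r48=110000 pc2: +4 =376
r49=110001 pc3: +8 =384
r50=110010 pc3: +8 =392
r51=110011 pc4: +16 =408
r52=110100 pc3: +8 =416
r53=110101 pc4: +16 =432
r54=110110 pc4: +16 =448
r55=110111 pc5: +32 =480
r56=111000 pc3: +8 =488
r57=111001 pc4: +16 =504
r58=111010 pc4: +16 =520
r59=111011 pc5: +32 =552
r60=111100 pc4: +16 =568
r61=111101 pc5: +32 =600
r62=111110 pc5: +32 =632
r63=111111 pc6: +64 =696
r64=1000000 pc1: +2 =698
r65=1000001 pc2: +4 =702
r66=1000010 pc2: +4 =706
r67=1000011 pc3: +8 =714
r68=1000100 pc2: +4 =718
r69=1000101 pc3: +8 =726
r70=1000110 pc3: +8 =734
r71=1000111 pc4: +16 =750
r72=1001000 pc2: +4 =754
r73=1001001 pc3: +8 =762
r74=1001010 pc3: +8 =770
r75=1001011 pc4: +16 =786
r76=1001100 pc3: +8 =794
r77=1001101 pc4: +16 =810
r78=1001110 pc4: +16 =826
r79=1001111 pc5: +32 =858
r80=1010000 pc2: +4 =862
r81=1010001 pc3: +8 =870
r82=1010010 pc3: +8 =878
r83=1010011 pc4: +16 =894
r84=1010100 pc3: +8 =902
r85=1010101 pc4: +16 =918
r86=1010110 pc4: +16 =934
r87=1010111 pc5: +32 =966
r88=1011000 pc3: +8 =974
r89=1011001 pc4: +16 =990
r90=1011010 pc4: +16 =1006

Answer: 1006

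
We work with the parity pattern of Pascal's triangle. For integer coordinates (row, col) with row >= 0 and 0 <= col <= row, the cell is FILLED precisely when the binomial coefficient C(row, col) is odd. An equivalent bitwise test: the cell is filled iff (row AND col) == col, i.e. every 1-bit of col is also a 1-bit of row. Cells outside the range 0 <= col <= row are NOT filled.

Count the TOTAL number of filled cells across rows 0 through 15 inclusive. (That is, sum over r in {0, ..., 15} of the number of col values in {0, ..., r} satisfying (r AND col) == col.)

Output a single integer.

Answer: 81

Derivation:
r0=0 pc0: +1 =1
r1=1 pc1: +2 =3
r2=10 pc1: +2 =5
r3=11 pc2: +4 =9
r4=100 pc1: +2 =11
r5=101 pc2: +4 =15
r6=110 pc2: +4 =19
r7=111 pc3: +8 =27
r8=1000 pc1: +2 =29
r9=1001 pc2: +4 =33
r10=1010 pc2: +4 =37
r11=1011 pc3: +8 =45
r12=1100 pc2: +4 =49
r13=1101 pc3: +8 =57
r14=1110 pc3: +8 =65
r15=1111 pc4: +16 =81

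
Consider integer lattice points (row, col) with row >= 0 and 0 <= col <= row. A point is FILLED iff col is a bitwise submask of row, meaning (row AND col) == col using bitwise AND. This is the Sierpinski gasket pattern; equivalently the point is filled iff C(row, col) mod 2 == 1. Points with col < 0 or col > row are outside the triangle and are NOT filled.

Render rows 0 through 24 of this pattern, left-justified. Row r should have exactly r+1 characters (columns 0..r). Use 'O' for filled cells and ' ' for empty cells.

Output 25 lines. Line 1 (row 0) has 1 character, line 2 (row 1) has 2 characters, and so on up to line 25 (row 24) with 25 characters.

Answer: O
OO
O O
OOOO
O   O
OO  OO
O O O O
OOOOOOOO
O       O
OO      OO
O O     O O
OOOO    OOOO
O   O   O   O
OO  OO  OO  OO
O O O O O O O O
OOOOOOOOOOOOOOOO
O               O
OO              OO
O O             O O
OOOO            OOOO
O   O           O   O
OO  OO          OO  OO
O O O O         O O O O
OOOOOOOO        OOOOOOOO
O       O       O       O

Derivation:
r0=0: O
r1=1: OO
r2=10: O O
r3=11: OOOO
r4=100: O   O
r5=101: OO  OO
r6=110: O O O O
r7=111: OOOOOOOO
r8=1000: O       O
r9=1001: OO      OO
r10=1010: O O     O O
r11=1011: OOOO    OOOO
r12=1100: O   O   O   O
r13=1101: OO  OO  OO  OO
r14=1110: O O O O O O O O
r15=1111: OOOOOOOOOOOOOOOO
r16=10000: O               O
r17=10001: OO              OO
r18=10010: O O             O O
r19=10011: OOOO            OOOO
r20=10100: O   O           O   O
r21=10101: OO  OO          OO  OO
r22=10110: O O O O         O O O O
r23=10111: OOOOOOOO        OOOOOOOO
r24=11000: O       O       O       O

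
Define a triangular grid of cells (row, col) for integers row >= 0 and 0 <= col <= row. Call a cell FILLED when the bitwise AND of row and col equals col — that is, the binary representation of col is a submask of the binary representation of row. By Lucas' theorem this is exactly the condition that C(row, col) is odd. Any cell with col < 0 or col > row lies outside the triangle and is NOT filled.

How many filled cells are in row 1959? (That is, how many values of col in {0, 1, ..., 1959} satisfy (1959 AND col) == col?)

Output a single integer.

1959 in binary = 11110100111
popcount(1959) = number of 1-bits in 11110100111 = 8
A col c satisfies (1959 AND c) == c iff every set bit of c is also set in 1959; each of the 8 set bits of 1959 can independently be on or off in c.
count = 2^8 = 256

Answer: 256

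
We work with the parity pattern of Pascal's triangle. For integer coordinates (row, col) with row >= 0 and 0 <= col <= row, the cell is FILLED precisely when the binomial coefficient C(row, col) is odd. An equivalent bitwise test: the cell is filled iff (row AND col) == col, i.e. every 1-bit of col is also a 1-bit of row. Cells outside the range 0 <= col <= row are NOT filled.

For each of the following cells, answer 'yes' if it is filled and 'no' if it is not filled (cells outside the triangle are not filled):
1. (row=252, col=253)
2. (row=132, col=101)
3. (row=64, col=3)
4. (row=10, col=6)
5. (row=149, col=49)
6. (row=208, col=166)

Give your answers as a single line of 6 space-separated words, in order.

Answer: no no no no no no

Derivation:
(252,253): col outside [0, 252] -> not filled
(132,101): row=0b10000100, col=0b1100101, row AND col = 0b100 = 4; 4 != 101 -> empty
(64,3): row=0b1000000, col=0b11, row AND col = 0b0 = 0; 0 != 3 -> empty
(10,6): row=0b1010, col=0b110, row AND col = 0b10 = 2; 2 != 6 -> empty
(149,49): row=0b10010101, col=0b110001, row AND col = 0b10001 = 17; 17 != 49 -> empty
(208,166): row=0b11010000, col=0b10100110, row AND col = 0b10000000 = 128; 128 != 166 -> empty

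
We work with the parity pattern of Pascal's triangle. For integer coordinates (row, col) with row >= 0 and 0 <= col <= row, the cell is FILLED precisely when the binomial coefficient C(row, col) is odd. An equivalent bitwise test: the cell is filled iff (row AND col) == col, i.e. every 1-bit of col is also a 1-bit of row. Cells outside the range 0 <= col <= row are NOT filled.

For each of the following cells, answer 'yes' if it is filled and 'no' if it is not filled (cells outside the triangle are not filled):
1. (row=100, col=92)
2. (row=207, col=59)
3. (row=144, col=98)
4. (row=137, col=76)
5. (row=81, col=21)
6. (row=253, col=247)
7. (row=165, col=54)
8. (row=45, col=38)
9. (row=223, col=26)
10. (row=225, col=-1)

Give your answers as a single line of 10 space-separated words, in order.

(100,92): row=0b1100100, col=0b1011100, row AND col = 0b1000100 = 68; 68 != 92 -> empty
(207,59): row=0b11001111, col=0b111011, row AND col = 0b1011 = 11; 11 != 59 -> empty
(144,98): row=0b10010000, col=0b1100010, row AND col = 0b0 = 0; 0 != 98 -> empty
(137,76): row=0b10001001, col=0b1001100, row AND col = 0b1000 = 8; 8 != 76 -> empty
(81,21): row=0b1010001, col=0b10101, row AND col = 0b10001 = 17; 17 != 21 -> empty
(253,247): row=0b11111101, col=0b11110111, row AND col = 0b11110101 = 245; 245 != 247 -> empty
(165,54): row=0b10100101, col=0b110110, row AND col = 0b100100 = 36; 36 != 54 -> empty
(45,38): row=0b101101, col=0b100110, row AND col = 0b100100 = 36; 36 != 38 -> empty
(223,26): row=0b11011111, col=0b11010, row AND col = 0b11010 = 26; 26 == 26 -> filled
(225,-1): col outside [0, 225] -> not filled

Answer: no no no no no no no no yes no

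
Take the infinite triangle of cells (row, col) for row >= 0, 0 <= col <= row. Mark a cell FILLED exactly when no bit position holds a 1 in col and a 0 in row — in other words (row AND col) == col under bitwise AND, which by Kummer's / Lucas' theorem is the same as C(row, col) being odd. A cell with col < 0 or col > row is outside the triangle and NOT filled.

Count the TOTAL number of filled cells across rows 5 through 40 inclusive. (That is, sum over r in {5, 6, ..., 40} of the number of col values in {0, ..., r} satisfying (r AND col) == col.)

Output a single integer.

Answer: 290

Derivation:
r5=101 pc2: +4 =4
r6=110 pc2: +4 =8
r7=111 pc3: +8 =16
r8=1000 pc1: +2 =18
r9=1001 pc2: +4 =22
r10=1010 pc2: +4 =26
r11=1011 pc3: +8 =34
r12=1100 pc2: +4 =38
r13=1101 pc3: +8 =46
r14=1110 pc3: +8 =54
r15=1111 pc4: +16 =70
r16=10000 pc1: +2 =72
r17=10001 pc2: +4 =76
r18=10010 pc2: +4 =80
r19=10011 pc3: +8 =88
r20=10100 pc2: +4 =92
r21=10101 pc3: +8 =100
r22=10110 pc3: +8 =108
r23=10111 pc4: +16 =124
r24=11000 pc2: +4 =128
r25=11001 pc3: +8 =136
r26=11010 pc3: +8 =144
r27=11011 pc4: +16 =160
r28=11100 pc3: +8 =168
r29=11101 pc4: +16 =184
r30=11110 pc4: +16 =200
r31=11111 pc5: +32 =232
r32=100000 pc1: +2 =234
r33=100001 pc2: +4 =238
r34=100010 pc2: +4 =242
r35=100011 pc3: +8 =250
r36=100100 pc2: +4 =254
r37=100101 pc3: +8 =262
r38=100110 pc3: +8 =270
r39=100111 pc4: +16 =286
r40=101000 pc2: +4 =290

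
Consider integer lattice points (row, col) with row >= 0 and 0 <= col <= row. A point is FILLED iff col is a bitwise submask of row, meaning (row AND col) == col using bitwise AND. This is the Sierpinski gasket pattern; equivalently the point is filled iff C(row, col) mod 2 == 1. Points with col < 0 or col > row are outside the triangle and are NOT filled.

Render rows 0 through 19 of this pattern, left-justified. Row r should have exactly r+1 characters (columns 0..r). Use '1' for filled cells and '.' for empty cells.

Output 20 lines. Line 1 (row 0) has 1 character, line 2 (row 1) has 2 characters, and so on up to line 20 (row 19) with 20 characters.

r0=0: 1
r1=1: 11
r2=10: 1.1
r3=11: 1111
r4=100: 1...1
r5=101: 11..11
r6=110: 1.1.1.1
r7=111: 11111111
r8=1000: 1.......1
r9=1001: 11......11
r10=1010: 1.1.....1.1
r11=1011: 1111....1111
r12=1100: 1...1...1...1
r13=1101: 11..11..11..11
r14=1110: 1.1.1.1.1.1.1.1
r15=1111: 1111111111111111
r16=10000: 1...............1
r17=10001: 11..............11
r18=10010: 1.1.............1.1
r19=10011: 1111............1111

Answer: 1
11
1.1
1111
1...1
11..11
1.1.1.1
11111111
1.......1
11......11
1.1.....1.1
1111....1111
1...1...1...1
11..11..11..11
1.1.1.1.1.1.1.1
1111111111111111
1...............1
11..............11
1.1.............1.1
1111............1111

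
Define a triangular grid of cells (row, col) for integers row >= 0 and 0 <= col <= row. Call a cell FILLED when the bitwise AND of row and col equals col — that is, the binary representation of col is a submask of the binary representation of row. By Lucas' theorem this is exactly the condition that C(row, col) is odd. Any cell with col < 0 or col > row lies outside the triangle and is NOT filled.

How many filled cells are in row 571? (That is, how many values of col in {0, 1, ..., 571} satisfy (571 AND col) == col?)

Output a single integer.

Answer: 64

Derivation:
571 in binary = 1000111011
popcount(571) = number of 1-bits in 1000111011 = 6
A col c satisfies (571 AND c) == c iff every set bit of c is also set in 571; each of the 6 set bits of 571 can independently be on or off in c.
count = 2^6 = 64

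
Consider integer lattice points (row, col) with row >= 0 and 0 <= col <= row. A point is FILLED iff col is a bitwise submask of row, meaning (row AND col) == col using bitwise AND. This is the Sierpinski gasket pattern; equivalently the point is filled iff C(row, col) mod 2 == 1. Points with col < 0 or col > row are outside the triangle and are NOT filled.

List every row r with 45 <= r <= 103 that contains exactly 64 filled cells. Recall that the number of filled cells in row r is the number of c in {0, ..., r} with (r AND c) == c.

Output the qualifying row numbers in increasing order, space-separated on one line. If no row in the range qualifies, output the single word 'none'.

Answer: 63 95

Derivation:
Row r has 2^popcount(r) filled cells, so we need popcount(r) = log2(64) = 6.
Scan r = 45..103 and keep those with exactly 6 one-bits:
r=45=101101 popcount=4 -> skip
r=46=101110 popcount=4 -> skip
r=47=101111 popcount=5 -> skip
r=48=110000 popcount=2 -> skip
r=49=110001 popcount=3 -> skip
r=50=110010 popcount=3 -> skip
r=51=110011 popcount=4 -> skip
r=52=110100 popcount=3 -> skip
r=53=110101 popcount=4 -> skip
r=54=110110 popcount=4 -> skip
r=55=110111 popcount=5 -> skip
r=56=111000 popcount=3 -> skip
r=57=111001 popcount=4 -> skip
r=58=111010 popcount=4 -> skip
r=59=111011 popcount=5 -> skip
r=60=111100 popcount=4 -> skip
r=61=111101 popcount=5 -> skip
r=62=111110 popcount=5 -> skip
r=63=111111 popcount=6 -> KEEP
r=64=1000000 popcount=1 -> skip
r=65=1000001 popcount=2 -> skip
r=66=1000010 popcount=2 -> skip
r=67=1000011 popcount=3 -> skip
r=68=1000100 popcount=2 -> skip
r=69=1000101 popcount=3 -> skip
r=70=1000110 popcount=3 -> skip
r=71=1000111 popcount=4 -> skip
r=72=1001000 popcount=2 -> skip
r=73=1001001 popcount=3 -> skip
r=74=1001010 popcount=3 -> skip
r=75=1001011 popcount=4 -> skip
r=76=1001100 popcount=3 -> skip
r=77=1001101 popcount=4 -> skip
r=78=1001110 popcount=4 -> skip
r=79=1001111 popcount=5 -> skip
r=80=1010000 popcount=2 -> skip
r=81=1010001 popcount=3 -> skip
r=82=1010010 popcount=3 -> skip
r=83=1010011 popcount=4 -> skip
r=84=1010100 popcount=3 -> skip
r=85=1010101 popcount=4 -> skip
r=86=1010110 popcount=4 -> skip
r=87=1010111 popcount=5 -> skip
r=88=1011000 popcount=3 -> skip
r=89=1011001 popcount=4 -> skip
r=90=1011010 popcount=4 -> skip
r=91=1011011 popcount=5 -> skip
r=92=1011100 popcount=4 -> skip
r=93=1011101 popcount=5 -> skip
r=94=1011110 popcount=5 -> skip
r=95=1011111 popcount=6 -> KEEP
r=96=1100000 popcount=2 -> skip
r=97=1100001 popcount=3 -> skip
r=98=1100010 popcount=3 -> skip
r=99=1100011 popcount=4 -> skip
r=100=1100100 popcount=3 -> skip
r=101=1100101 popcount=4 -> skip
r=102=1100110 popcount=4 -> skip
r=103=1100111 popcount=5 -> skip
Kept rows: 63 95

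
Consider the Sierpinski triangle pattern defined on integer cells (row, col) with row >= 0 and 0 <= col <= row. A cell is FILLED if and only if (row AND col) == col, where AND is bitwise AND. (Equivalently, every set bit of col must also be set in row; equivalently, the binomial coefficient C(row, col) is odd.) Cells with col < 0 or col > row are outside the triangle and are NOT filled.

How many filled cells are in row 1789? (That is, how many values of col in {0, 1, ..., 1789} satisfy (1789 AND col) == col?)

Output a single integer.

Answer: 512

Derivation:
1789 in binary = 11011111101
popcount(1789) = number of 1-bits in 11011111101 = 9
A col c satisfies (1789 AND c) == c iff every set bit of c is also set in 1789; each of the 9 set bits of 1789 can independently be on or off in c.
count = 2^9 = 512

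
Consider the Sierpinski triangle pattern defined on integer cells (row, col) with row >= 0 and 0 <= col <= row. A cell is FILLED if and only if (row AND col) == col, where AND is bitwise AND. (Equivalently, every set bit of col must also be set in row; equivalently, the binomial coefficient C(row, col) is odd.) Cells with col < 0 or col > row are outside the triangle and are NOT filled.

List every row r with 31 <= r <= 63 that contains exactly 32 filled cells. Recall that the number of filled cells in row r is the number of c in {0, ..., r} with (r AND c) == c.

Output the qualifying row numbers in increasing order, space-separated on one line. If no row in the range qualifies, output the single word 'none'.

Answer: 31 47 55 59 61 62

Derivation:
Row r has 2^popcount(r) filled cells, so we need popcount(r) = log2(32) = 5.
Scan r = 31..63 and keep those with exactly 5 one-bits:
r=31=11111 popcount=5 -> KEEP
r=32=100000 popcount=1 -> skip
r=33=100001 popcount=2 -> skip
r=34=100010 popcount=2 -> skip
r=35=100011 popcount=3 -> skip
r=36=100100 popcount=2 -> skip
r=37=100101 popcount=3 -> skip
r=38=100110 popcount=3 -> skip
r=39=100111 popcount=4 -> skip
r=40=101000 popcount=2 -> skip
r=41=101001 popcount=3 -> skip
r=42=101010 popcount=3 -> skip
r=43=101011 popcount=4 -> skip
r=44=101100 popcount=3 -> skip
r=45=101101 popcount=4 -> skip
r=46=101110 popcount=4 -> skip
r=47=101111 popcount=5 -> KEEP
r=48=110000 popcount=2 -> skip
r=49=110001 popcount=3 -> skip
r=50=110010 popcount=3 -> skip
r=51=110011 popcount=4 -> skip
r=52=110100 popcount=3 -> skip
r=53=110101 popcount=4 -> skip
r=54=110110 popcount=4 -> skip
r=55=110111 popcount=5 -> KEEP
r=56=111000 popcount=3 -> skip
r=57=111001 popcount=4 -> skip
r=58=111010 popcount=4 -> skip
r=59=111011 popcount=5 -> KEEP
r=60=111100 popcount=4 -> skip
r=61=111101 popcount=5 -> KEEP
r=62=111110 popcount=5 -> KEEP
r=63=111111 popcount=6 -> skip
Kept rows: 31 47 55 59 61 62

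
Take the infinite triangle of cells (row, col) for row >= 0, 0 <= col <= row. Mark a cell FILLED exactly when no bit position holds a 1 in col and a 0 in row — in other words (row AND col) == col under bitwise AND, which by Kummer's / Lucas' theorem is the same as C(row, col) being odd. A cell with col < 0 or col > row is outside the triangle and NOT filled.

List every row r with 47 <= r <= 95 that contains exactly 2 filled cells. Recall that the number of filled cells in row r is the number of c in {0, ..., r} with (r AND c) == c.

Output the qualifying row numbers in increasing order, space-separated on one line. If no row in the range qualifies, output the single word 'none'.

Row r has 2^popcount(r) filled cells, so we need popcount(r) = log2(2) = 1.
Scan r = 47..95 and keep those with exactly 1 one-bits:
r=47=101111 popcount=5 -> skip
r=48=110000 popcount=2 -> skip
r=49=110001 popcount=3 -> skip
r=50=110010 popcount=3 -> skip
r=51=110011 popcount=4 -> skip
r=52=110100 popcount=3 -> skip
r=53=110101 popcount=4 -> skip
r=54=110110 popcount=4 -> skip
r=55=110111 popcount=5 -> skip
r=56=111000 popcount=3 -> skip
r=57=111001 popcount=4 -> skip
r=58=111010 popcount=4 -> skip
r=59=111011 popcount=5 -> skip
r=60=111100 popcount=4 -> skip
r=61=111101 popcount=5 -> skip
r=62=111110 popcount=5 -> skip
r=63=111111 popcount=6 -> skip
r=64=1000000 popcount=1 -> KEEP
r=65=1000001 popcount=2 -> skip
r=66=1000010 popcount=2 -> skip
r=67=1000011 popcount=3 -> skip
r=68=1000100 popcount=2 -> skip
r=69=1000101 popcount=3 -> skip
r=70=1000110 popcount=3 -> skip
r=71=1000111 popcount=4 -> skip
r=72=1001000 popcount=2 -> skip
r=73=1001001 popcount=3 -> skip
r=74=1001010 popcount=3 -> skip
r=75=1001011 popcount=4 -> skip
r=76=1001100 popcount=3 -> skip
r=77=1001101 popcount=4 -> skip
r=78=1001110 popcount=4 -> skip
r=79=1001111 popcount=5 -> skip
r=80=1010000 popcount=2 -> skip
r=81=1010001 popcount=3 -> skip
r=82=1010010 popcount=3 -> skip
r=83=1010011 popcount=4 -> skip
r=84=1010100 popcount=3 -> skip
r=85=1010101 popcount=4 -> skip
r=86=1010110 popcount=4 -> skip
r=87=1010111 popcount=5 -> skip
r=88=1011000 popcount=3 -> skip
r=89=1011001 popcount=4 -> skip
r=90=1011010 popcount=4 -> skip
r=91=1011011 popcount=5 -> skip
r=92=1011100 popcount=4 -> skip
r=93=1011101 popcount=5 -> skip
r=94=1011110 popcount=5 -> skip
r=95=1011111 popcount=6 -> skip
Kept rows: 64

Answer: 64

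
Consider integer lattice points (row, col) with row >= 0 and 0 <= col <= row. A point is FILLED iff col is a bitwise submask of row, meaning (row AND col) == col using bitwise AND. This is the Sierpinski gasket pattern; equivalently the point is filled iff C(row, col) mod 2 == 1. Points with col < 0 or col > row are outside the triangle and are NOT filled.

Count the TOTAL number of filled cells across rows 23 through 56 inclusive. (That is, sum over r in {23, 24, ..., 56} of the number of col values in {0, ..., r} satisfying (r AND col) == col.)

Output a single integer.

r23=10111 pc4: +16 =16
r24=11000 pc2: +4 =20
r25=11001 pc3: +8 =28
r26=11010 pc3: +8 =36
r27=11011 pc4: +16 =52
r28=11100 pc3: +8 =60
r29=11101 pc4: +16 =76
r30=11110 pc4: +16 =92
r31=11111 pc5: +32 =124
r32=100000 pc1: +2 =126
r33=100001 pc2: +4 =130
r34=100010 pc2: +4 =134
r35=100011 pc3: +8 =142
r36=100100 pc2: +4 =146
r37=100101 pc3: +8 =154
r38=100110 pc3: +8 =162
r39=100111 pc4: +16 =178
r40=101000 pc2: +4 =182
r41=101001 pc3: +8 =190
r42=101010 pc3: +8 =198
r43=101011 pc4: +16 =214
r44=101100 pc3: +8 =222
r45=101101 pc4: +16 =238
r46=101110 pc4: +16 =254
r47=101111 pc5: +32 =286
r48=110000 pc2: +4 =290
r49=110001 pc3: +8 =298
r50=110010 pc3: +8 =306
r51=110011 pc4: +16 =322
r52=110100 pc3: +8 =330
r53=110101 pc4: +16 =346
r54=110110 pc4: +16 =362
r55=110111 pc5: +32 =394
r56=111000 pc3: +8 =402

Answer: 402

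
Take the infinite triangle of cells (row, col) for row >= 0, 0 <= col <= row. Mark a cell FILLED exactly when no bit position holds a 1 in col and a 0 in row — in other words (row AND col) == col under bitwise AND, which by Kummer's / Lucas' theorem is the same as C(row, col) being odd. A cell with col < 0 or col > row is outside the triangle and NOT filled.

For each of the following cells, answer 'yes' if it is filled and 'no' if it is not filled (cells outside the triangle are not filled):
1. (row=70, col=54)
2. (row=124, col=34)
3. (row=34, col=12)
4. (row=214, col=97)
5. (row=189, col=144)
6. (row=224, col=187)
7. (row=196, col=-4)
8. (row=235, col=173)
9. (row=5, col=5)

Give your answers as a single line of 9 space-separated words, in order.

Answer: no no no no yes no no no yes

Derivation:
(70,54): row=0b1000110, col=0b110110, row AND col = 0b110 = 6; 6 != 54 -> empty
(124,34): row=0b1111100, col=0b100010, row AND col = 0b100000 = 32; 32 != 34 -> empty
(34,12): row=0b100010, col=0b1100, row AND col = 0b0 = 0; 0 != 12 -> empty
(214,97): row=0b11010110, col=0b1100001, row AND col = 0b1000000 = 64; 64 != 97 -> empty
(189,144): row=0b10111101, col=0b10010000, row AND col = 0b10010000 = 144; 144 == 144 -> filled
(224,187): row=0b11100000, col=0b10111011, row AND col = 0b10100000 = 160; 160 != 187 -> empty
(196,-4): col outside [0, 196] -> not filled
(235,173): row=0b11101011, col=0b10101101, row AND col = 0b10101001 = 169; 169 != 173 -> empty
(5,5): row=0b101, col=0b101, row AND col = 0b101 = 5; 5 == 5 -> filled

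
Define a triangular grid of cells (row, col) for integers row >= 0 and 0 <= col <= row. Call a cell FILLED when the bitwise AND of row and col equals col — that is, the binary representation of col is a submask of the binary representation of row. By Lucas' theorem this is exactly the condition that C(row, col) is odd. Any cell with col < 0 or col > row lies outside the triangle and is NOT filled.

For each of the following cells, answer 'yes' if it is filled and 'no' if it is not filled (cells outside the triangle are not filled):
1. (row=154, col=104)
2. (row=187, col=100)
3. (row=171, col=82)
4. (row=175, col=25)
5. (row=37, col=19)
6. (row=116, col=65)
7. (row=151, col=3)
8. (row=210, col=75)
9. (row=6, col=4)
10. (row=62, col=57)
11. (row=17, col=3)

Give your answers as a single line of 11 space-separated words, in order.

(154,104): row=0b10011010, col=0b1101000, row AND col = 0b1000 = 8; 8 != 104 -> empty
(187,100): row=0b10111011, col=0b1100100, row AND col = 0b100000 = 32; 32 != 100 -> empty
(171,82): row=0b10101011, col=0b1010010, row AND col = 0b10 = 2; 2 != 82 -> empty
(175,25): row=0b10101111, col=0b11001, row AND col = 0b1001 = 9; 9 != 25 -> empty
(37,19): row=0b100101, col=0b10011, row AND col = 0b1 = 1; 1 != 19 -> empty
(116,65): row=0b1110100, col=0b1000001, row AND col = 0b1000000 = 64; 64 != 65 -> empty
(151,3): row=0b10010111, col=0b11, row AND col = 0b11 = 3; 3 == 3 -> filled
(210,75): row=0b11010010, col=0b1001011, row AND col = 0b1000010 = 66; 66 != 75 -> empty
(6,4): row=0b110, col=0b100, row AND col = 0b100 = 4; 4 == 4 -> filled
(62,57): row=0b111110, col=0b111001, row AND col = 0b111000 = 56; 56 != 57 -> empty
(17,3): row=0b10001, col=0b11, row AND col = 0b1 = 1; 1 != 3 -> empty

Answer: no no no no no no yes no yes no no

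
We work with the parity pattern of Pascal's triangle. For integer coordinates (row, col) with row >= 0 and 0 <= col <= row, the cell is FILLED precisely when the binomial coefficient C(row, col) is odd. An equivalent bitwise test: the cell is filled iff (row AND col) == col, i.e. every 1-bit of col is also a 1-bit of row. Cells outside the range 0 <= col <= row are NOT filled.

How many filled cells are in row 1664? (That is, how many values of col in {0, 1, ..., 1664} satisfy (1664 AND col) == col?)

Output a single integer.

Answer: 8

Derivation:
1664 in binary = 11010000000
popcount(1664) = number of 1-bits in 11010000000 = 3
A col c satisfies (1664 AND c) == c iff every set bit of c is also set in 1664; each of the 3 set bits of 1664 can independently be on or off in c.
count = 2^3 = 8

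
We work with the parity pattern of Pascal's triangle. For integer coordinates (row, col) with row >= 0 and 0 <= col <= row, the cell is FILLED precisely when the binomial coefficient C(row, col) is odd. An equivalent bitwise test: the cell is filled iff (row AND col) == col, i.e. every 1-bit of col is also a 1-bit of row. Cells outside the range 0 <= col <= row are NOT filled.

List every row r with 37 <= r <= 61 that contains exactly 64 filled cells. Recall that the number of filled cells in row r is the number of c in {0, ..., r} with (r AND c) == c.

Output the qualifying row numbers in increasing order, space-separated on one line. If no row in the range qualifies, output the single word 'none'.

Row r has 2^popcount(r) filled cells, so we need popcount(r) = log2(64) = 6.
Scan r = 37..61 and keep those with exactly 6 one-bits:
r=37=100101 popcount=3 -> skip
r=38=100110 popcount=3 -> skip
r=39=100111 popcount=4 -> skip
r=40=101000 popcount=2 -> skip
r=41=101001 popcount=3 -> skip
r=42=101010 popcount=3 -> skip
r=43=101011 popcount=4 -> skip
r=44=101100 popcount=3 -> skip
r=45=101101 popcount=4 -> skip
r=46=101110 popcount=4 -> skip
r=47=101111 popcount=5 -> skip
r=48=110000 popcount=2 -> skip
r=49=110001 popcount=3 -> skip
r=50=110010 popcount=3 -> skip
r=51=110011 popcount=4 -> skip
r=52=110100 popcount=3 -> skip
r=53=110101 popcount=4 -> skip
r=54=110110 popcount=4 -> skip
r=55=110111 popcount=5 -> skip
r=56=111000 popcount=3 -> skip
r=57=111001 popcount=4 -> skip
r=58=111010 popcount=4 -> skip
r=59=111011 popcount=5 -> skip
r=60=111100 popcount=4 -> skip
r=61=111101 popcount=5 -> skip
Kept rows: none

Answer: none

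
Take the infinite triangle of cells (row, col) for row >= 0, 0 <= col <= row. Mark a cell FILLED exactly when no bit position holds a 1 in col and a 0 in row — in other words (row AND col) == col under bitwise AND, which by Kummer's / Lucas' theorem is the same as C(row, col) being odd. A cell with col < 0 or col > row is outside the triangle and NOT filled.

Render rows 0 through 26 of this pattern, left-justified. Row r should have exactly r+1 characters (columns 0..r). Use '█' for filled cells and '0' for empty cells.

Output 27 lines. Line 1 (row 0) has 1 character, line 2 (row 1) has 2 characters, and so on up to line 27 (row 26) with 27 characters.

r0=0: █
r1=1: ██
r2=10: █0█
r3=11: ████
r4=100: █000█
r5=101: ██00██
r6=110: █0█0█0█
r7=111: ████████
r8=1000: █0000000█
r9=1001: ██000000██
r10=1010: █0█00000█0█
r11=1011: ████0000████
r12=1100: █000█000█000█
r13=1101: ██00██00██00██
r14=1110: █0█0█0█0█0█0█0█
r15=1111: ████████████████
r16=10000: █000000000000000█
r17=10001: ██00000000000000██
r18=10010: █0█0000000000000█0█
r19=10011: ████000000000000████
r20=10100: █000█00000000000█000█
r21=10101: ██00██0000000000██00██
r22=10110: █0█0█0█000000000█0█0█0█
r23=10111: ████████00000000████████
r24=11000: █0000000█0000000█0000000█
r25=11001: ██000000██000000██000000██
r26=11010: █0█00000█0█00000█0█00000█0█

Answer: █
██
█0█
████
█000█
██00██
█0█0█0█
████████
█0000000█
██000000██
█0█00000█0█
████0000████
█000█000█000█
██00██00██00██
█0█0█0█0█0█0█0█
████████████████
█000000000000000█
██00000000000000██
█0█0000000000000█0█
████000000000000████
█000█00000000000█000█
██00██0000000000██00██
█0█0█0█000000000█0█0█0█
████████00000000████████
█0000000█0000000█0000000█
██000000██000000██000000██
█0█00000█0█00000█0█00000█0█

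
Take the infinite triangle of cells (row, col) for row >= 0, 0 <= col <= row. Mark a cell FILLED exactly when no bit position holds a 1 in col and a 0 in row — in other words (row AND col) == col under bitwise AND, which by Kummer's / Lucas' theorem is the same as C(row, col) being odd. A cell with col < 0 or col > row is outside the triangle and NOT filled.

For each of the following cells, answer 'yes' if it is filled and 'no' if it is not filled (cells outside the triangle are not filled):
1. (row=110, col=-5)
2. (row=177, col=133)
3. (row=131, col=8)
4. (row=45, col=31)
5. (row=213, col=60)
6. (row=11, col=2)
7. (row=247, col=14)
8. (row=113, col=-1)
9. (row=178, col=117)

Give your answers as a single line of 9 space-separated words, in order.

Answer: no no no no no yes no no no

Derivation:
(110,-5): col outside [0, 110] -> not filled
(177,133): row=0b10110001, col=0b10000101, row AND col = 0b10000001 = 129; 129 != 133 -> empty
(131,8): row=0b10000011, col=0b1000, row AND col = 0b0 = 0; 0 != 8 -> empty
(45,31): row=0b101101, col=0b11111, row AND col = 0b1101 = 13; 13 != 31 -> empty
(213,60): row=0b11010101, col=0b111100, row AND col = 0b10100 = 20; 20 != 60 -> empty
(11,2): row=0b1011, col=0b10, row AND col = 0b10 = 2; 2 == 2 -> filled
(247,14): row=0b11110111, col=0b1110, row AND col = 0b110 = 6; 6 != 14 -> empty
(113,-1): col outside [0, 113] -> not filled
(178,117): row=0b10110010, col=0b1110101, row AND col = 0b110000 = 48; 48 != 117 -> empty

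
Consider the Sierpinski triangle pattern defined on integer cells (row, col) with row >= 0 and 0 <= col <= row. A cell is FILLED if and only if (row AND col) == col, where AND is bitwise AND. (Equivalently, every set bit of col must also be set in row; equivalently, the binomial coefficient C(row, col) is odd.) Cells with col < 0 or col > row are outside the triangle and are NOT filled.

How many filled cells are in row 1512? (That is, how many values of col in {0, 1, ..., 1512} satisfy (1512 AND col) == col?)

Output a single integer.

1512 in binary = 10111101000
popcount(1512) = number of 1-bits in 10111101000 = 6
A col c satisfies (1512 AND c) == c iff every set bit of c is also set in 1512; each of the 6 set bits of 1512 can independently be on or off in c.
count = 2^6 = 64

Answer: 64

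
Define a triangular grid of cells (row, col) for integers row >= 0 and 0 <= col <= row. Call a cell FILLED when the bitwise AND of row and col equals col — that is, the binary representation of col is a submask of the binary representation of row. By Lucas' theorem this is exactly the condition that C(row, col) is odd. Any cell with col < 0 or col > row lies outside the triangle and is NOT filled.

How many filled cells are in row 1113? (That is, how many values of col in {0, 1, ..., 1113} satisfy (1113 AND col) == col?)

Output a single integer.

Answer: 32

Derivation:
1113 in binary = 10001011001
popcount(1113) = number of 1-bits in 10001011001 = 5
A col c satisfies (1113 AND c) == c iff every set bit of c is also set in 1113; each of the 5 set bits of 1113 can independently be on or off in c.
count = 2^5 = 32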